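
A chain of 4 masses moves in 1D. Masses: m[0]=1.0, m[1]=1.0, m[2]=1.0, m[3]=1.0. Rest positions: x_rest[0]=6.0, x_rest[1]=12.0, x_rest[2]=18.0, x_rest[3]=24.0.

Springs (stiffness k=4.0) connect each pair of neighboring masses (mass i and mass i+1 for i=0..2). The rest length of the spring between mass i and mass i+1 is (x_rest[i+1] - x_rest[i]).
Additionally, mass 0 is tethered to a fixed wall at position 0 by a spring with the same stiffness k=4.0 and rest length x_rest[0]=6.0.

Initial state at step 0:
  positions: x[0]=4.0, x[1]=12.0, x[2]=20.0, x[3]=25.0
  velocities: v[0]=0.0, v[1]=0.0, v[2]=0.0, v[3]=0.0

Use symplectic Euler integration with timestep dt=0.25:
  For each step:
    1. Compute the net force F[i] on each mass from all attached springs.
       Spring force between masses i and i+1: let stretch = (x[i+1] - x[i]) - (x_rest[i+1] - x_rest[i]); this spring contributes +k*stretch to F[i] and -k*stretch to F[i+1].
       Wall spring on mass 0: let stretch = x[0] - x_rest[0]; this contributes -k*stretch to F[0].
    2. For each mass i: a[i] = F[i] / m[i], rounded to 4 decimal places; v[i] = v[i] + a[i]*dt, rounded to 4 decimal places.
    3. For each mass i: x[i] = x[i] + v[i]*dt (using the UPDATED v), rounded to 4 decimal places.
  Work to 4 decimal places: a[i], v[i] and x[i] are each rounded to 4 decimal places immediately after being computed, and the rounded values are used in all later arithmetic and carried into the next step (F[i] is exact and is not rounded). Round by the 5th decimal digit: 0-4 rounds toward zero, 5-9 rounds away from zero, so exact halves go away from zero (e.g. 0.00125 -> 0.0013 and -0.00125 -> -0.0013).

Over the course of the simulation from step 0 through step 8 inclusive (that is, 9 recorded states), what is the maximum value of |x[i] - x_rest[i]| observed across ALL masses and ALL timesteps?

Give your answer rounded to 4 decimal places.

Answer: 2.2148

Derivation:
Step 0: x=[4.0000 12.0000 20.0000 25.0000] v=[0.0000 0.0000 0.0000 0.0000]
Step 1: x=[5.0000 12.0000 19.2500 25.2500] v=[4.0000 0.0000 -3.0000 1.0000]
Step 2: x=[6.5000 12.0625 18.1875 25.5000] v=[6.0000 0.2500 -4.2500 1.0000]
Step 3: x=[7.7656 12.2656 17.4219 25.4219] v=[5.0625 0.8125 -3.0625 -0.3125]
Step 4: x=[8.2148 12.6328 17.3672 24.8438] v=[1.7969 1.4688 -0.2188 -2.3125]
Step 5: x=[7.7148 13.0791 17.9981 23.8965] v=[-1.9999 1.7852 2.5234 -3.7891]
Step 6: x=[6.6272 13.4141 18.8738 22.9746] v=[-4.3504 1.3399 3.5028 -3.6875]
Step 7: x=[5.5795 13.4173 19.4098 22.5275] v=[-4.1907 0.0127 2.1439 -1.7883]
Step 8: x=[5.0964 12.9592 19.2271 22.8010] v=[-1.9324 -1.8326 -0.7309 1.0940]
Max displacement = 2.2148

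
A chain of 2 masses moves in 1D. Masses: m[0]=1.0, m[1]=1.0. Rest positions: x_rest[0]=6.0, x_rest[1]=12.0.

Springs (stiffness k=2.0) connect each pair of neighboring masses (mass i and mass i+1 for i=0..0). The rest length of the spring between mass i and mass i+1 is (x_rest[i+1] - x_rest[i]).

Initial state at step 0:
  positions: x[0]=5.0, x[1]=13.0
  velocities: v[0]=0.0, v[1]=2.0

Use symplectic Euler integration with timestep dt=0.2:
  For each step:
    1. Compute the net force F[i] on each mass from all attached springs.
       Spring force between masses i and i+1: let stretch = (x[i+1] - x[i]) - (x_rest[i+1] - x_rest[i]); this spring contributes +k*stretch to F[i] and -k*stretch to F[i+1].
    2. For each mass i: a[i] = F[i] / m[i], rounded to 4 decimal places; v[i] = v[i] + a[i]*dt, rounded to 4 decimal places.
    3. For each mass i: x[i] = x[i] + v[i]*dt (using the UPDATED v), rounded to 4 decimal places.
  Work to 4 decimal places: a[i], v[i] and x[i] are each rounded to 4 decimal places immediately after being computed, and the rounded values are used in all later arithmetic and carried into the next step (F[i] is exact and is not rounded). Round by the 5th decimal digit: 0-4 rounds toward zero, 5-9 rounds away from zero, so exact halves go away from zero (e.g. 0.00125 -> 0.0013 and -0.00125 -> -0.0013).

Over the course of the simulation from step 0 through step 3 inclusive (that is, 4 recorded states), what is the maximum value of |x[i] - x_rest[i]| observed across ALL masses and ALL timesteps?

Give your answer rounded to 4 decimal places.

Answer: 1.3136

Derivation:
Step 0: x=[5.0000 13.0000] v=[0.0000 2.0000]
Step 1: x=[5.1600 13.2400] v=[0.8000 1.2000]
Step 2: x=[5.4864 13.3136] v=[1.6320 0.3680]
Step 3: x=[5.9590 13.2410] v=[2.3629 -0.3629]
Max displacement = 1.3136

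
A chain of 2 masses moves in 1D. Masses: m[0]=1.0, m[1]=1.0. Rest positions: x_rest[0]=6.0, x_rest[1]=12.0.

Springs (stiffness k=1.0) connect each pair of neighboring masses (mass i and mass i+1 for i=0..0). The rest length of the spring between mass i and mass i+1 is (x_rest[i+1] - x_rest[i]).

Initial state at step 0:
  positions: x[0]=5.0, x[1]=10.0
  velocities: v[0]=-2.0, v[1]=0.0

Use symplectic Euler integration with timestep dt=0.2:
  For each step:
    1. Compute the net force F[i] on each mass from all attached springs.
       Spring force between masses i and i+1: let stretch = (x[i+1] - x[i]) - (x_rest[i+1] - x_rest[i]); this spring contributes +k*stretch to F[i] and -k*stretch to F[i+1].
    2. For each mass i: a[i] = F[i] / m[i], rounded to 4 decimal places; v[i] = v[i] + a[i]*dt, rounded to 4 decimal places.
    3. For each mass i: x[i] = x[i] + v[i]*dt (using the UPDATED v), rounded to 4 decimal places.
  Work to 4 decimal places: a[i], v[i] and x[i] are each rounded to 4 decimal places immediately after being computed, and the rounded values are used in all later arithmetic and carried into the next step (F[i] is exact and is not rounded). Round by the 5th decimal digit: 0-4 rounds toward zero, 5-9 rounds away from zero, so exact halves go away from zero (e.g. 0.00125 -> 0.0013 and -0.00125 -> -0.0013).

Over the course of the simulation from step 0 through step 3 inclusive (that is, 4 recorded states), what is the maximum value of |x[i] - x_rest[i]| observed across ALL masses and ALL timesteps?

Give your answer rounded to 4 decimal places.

Answer: 2.3615

Derivation:
Step 0: x=[5.0000 10.0000] v=[-2.0000 0.0000]
Step 1: x=[4.5600 10.0400] v=[-2.2000 0.2000]
Step 2: x=[4.0992 10.1008] v=[-2.3040 0.3040]
Step 3: x=[3.6385 10.1615] v=[-2.3037 0.3037]
Max displacement = 2.3615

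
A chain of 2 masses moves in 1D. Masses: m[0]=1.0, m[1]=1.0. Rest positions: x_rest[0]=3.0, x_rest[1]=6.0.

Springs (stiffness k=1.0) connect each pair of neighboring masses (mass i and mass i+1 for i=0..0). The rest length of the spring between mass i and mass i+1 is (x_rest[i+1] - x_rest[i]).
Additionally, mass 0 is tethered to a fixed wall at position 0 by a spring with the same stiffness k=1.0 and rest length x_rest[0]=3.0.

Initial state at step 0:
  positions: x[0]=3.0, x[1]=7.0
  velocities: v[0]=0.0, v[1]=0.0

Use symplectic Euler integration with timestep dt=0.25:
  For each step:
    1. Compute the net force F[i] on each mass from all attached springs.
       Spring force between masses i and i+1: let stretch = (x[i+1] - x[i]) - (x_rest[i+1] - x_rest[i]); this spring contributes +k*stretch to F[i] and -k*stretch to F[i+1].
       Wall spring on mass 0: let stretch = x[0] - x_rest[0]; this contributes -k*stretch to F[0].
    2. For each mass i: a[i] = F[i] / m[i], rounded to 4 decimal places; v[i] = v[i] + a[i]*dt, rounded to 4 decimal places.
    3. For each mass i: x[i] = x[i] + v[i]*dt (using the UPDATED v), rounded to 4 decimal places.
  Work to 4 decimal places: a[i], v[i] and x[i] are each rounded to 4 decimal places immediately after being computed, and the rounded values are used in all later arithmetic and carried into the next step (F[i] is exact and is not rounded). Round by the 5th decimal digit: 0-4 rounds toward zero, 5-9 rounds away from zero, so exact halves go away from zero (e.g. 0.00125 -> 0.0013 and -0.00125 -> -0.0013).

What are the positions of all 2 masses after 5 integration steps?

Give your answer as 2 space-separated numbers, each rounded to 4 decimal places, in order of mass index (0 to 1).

Step 0: x=[3.0000 7.0000] v=[0.0000 0.0000]
Step 1: x=[3.0625 6.9375] v=[0.2500 -0.2500]
Step 2: x=[3.1758 6.8203] v=[0.4531 -0.4688]
Step 3: x=[3.3184 6.6628] v=[0.5703 -0.6299]
Step 4: x=[3.4626 6.4838] v=[0.5768 -0.7160]
Step 5: x=[3.5792 6.3035] v=[0.4665 -0.7213]

Answer: 3.5792 6.3035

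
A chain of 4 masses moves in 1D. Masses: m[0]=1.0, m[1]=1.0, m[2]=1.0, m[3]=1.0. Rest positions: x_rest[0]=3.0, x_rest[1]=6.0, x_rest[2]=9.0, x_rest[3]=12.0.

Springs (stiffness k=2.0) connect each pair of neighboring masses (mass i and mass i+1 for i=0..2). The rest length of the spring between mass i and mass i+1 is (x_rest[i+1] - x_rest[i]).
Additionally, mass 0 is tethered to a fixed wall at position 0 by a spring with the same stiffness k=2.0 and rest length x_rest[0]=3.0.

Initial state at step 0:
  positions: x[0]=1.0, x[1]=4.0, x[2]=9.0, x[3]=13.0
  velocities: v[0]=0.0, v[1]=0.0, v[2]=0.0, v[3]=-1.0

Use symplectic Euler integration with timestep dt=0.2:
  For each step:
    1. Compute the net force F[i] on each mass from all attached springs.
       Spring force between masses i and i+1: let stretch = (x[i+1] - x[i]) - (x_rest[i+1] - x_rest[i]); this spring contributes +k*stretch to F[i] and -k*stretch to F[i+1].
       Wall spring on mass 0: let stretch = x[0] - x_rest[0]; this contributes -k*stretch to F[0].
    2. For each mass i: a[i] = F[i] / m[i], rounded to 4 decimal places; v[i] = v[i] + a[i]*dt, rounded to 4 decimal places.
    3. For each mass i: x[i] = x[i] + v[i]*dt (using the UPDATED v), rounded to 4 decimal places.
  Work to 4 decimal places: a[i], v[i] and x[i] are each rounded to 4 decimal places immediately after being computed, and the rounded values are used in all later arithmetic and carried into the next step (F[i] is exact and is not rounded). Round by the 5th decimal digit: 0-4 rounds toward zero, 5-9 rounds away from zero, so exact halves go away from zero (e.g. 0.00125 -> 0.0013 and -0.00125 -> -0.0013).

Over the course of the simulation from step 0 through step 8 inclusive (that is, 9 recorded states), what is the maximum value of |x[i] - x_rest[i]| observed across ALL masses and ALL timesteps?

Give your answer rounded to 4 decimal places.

Answer: 2.1346

Derivation:
Step 0: x=[1.0000 4.0000 9.0000 13.0000] v=[0.0000 0.0000 0.0000 -1.0000]
Step 1: x=[1.1600 4.1600 8.9200 12.7200] v=[0.8000 0.8000 -0.4000 -1.4000]
Step 2: x=[1.4672 4.4608 8.7632 12.3760] v=[1.5360 1.5040 -0.7840 -1.7200]
Step 3: x=[1.8965 4.8663 8.5512 11.9830] v=[2.1466 2.0275 -1.0598 -1.9651]
Step 4: x=[2.4117 5.3290 8.3190 11.5554] v=[2.5759 2.3135 -1.1610 -2.1378]
Step 5: x=[2.9673 5.7975 8.1065 11.1089] v=[2.7781 2.3426 -1.0624 -2.2324]
Step 6: x=[3.5120 6.2243 7.9495 10.6622] v=[2.7233 2.1341 -0.7850 -2.2334]
Step 7: x=[3.9927 6.5722 7.8715 10.2385] v=[2.4034 1.7393 -0.3900 -2.1185]
Step 8: x=[4.3603 6.8176 7.8789 9.8654] v=[1.8381 1.2272 0.0371 -1.8653]
Max displacement = 2.1346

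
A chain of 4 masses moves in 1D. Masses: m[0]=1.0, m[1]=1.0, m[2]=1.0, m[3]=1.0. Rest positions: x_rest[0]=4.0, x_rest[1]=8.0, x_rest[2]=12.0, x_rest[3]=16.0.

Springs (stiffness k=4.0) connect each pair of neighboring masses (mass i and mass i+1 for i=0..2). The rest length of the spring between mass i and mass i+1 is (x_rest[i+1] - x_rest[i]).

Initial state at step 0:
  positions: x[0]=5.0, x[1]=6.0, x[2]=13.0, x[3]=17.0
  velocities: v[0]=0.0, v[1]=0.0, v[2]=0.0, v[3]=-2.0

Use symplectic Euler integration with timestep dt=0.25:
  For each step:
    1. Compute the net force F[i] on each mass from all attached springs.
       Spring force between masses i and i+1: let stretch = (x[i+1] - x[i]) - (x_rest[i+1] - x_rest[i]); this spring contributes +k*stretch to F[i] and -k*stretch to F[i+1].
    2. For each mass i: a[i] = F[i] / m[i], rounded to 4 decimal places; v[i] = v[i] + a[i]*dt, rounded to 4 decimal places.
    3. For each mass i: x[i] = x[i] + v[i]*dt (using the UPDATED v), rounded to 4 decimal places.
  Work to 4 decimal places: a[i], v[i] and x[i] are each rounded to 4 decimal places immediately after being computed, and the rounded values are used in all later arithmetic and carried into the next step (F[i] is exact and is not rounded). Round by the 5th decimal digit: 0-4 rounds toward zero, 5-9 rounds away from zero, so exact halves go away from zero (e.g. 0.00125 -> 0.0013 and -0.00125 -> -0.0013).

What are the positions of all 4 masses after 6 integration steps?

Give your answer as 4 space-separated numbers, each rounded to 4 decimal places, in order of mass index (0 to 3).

Answer: 5.0928 6.3007 12.3711 14.2354

Derivation:
Step 0: x=[5.0000 6.0000 13.0000 17.0000] v=[0.0000 0.0000 0.0000 -2.0000]
Step 1: x=[4.2500 7.5000 12.2500 16.5000] v=[-3.0000 6.0000 -3.0000 -2.0000]
Step 2: x=[3.3125 9.3750 11.3750 15.9375] v=[-3.7500 7.5000 -3.5000 -2.2500]
Step 3: x=[2.8906 10.2344 11.1406 15.2344] v=[-1.6875 3.4375 -0.9375 -2.8125]
Step 4: x=[3.3047 9.4844 11.7031 14.5078] v=[1.6563 -3.0001 2.2501 -2.9063]
Step 5: x=[4.2637 7.7441 12.4121 14.0801] v=[3.8360 -6.9611 2.8361 -1.7110]
Step 6: x=[5.0928 6.3007 12.3711 14.2354] v=[3.3164 -5.7735 -0.1639 0.6210]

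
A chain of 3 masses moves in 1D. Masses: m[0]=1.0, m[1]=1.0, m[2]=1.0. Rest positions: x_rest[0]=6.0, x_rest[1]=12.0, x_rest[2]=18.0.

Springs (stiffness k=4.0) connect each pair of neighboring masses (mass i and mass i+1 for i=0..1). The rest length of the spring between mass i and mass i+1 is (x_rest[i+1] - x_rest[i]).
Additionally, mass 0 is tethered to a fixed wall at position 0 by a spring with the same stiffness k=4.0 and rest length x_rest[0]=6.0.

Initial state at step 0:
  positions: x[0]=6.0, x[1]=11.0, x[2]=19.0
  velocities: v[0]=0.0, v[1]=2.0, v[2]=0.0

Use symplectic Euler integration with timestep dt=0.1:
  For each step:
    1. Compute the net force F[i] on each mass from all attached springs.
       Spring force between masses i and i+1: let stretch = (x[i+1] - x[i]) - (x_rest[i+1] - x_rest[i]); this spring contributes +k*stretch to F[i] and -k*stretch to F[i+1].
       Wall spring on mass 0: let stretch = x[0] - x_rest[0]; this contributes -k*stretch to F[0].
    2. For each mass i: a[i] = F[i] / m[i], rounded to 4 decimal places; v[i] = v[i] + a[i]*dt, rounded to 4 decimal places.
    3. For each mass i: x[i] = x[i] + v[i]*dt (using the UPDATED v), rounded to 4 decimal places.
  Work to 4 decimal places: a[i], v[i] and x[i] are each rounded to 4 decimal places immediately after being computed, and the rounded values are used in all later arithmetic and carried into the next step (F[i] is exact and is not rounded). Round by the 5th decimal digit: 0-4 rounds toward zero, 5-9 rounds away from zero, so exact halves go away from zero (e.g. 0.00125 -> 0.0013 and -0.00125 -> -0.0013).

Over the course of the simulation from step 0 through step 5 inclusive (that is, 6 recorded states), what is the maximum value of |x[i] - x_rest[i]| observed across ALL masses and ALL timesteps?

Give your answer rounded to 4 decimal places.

Step 0: x=[6.0000 11.0000 19.0000] v=[0.0000 2.0000 0.0000]
Step 1: x=[5.9600 11.3200 18.9200] v=[-0.4000 3.2000 -0.8000]
Step 2: x=[5.8960 11.7296 18.7760] v=[-0.6400 4.0960 -1.4400]
Step 3: x=[5.8295 12.1877 18.5901] v=[-0.6650 4.5811 -1.8586]
Step 4: x=[5.7842 12.6476 18.3881] v=[-0.4535 4.5988 -2.0196]
Step 5: x=[5.7820 13.0626 18.1965] v=[-0.0218 4.1496 -1.9158]
Max displacement = 1.0626

Answer: 1.0626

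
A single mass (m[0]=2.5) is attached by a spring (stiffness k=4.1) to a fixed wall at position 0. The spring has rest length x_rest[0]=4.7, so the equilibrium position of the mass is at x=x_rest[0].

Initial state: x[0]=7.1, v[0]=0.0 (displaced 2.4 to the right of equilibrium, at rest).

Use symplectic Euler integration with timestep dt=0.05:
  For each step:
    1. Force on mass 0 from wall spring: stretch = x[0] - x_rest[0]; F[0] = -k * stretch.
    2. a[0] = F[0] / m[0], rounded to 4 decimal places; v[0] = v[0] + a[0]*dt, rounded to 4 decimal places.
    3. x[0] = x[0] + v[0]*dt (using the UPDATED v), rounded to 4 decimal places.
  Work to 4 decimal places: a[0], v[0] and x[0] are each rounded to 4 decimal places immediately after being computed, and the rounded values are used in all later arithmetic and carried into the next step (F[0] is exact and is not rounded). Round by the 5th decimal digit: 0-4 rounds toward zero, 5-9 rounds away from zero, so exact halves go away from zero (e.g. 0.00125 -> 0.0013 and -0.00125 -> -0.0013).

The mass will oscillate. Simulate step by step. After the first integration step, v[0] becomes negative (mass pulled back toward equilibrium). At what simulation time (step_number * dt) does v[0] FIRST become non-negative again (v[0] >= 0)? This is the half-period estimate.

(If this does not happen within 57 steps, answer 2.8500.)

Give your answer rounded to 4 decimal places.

Step 0: x=[7.1000] v=[0.0000]
Step 1: x=[7.0902] v=[-0.1968]
Step 2: x=[7.0706] v=[-0.3928]
Step 3: x=[7.0412] v=[-0.5872]
Step 4: x=[7.0022] v=[-0.7792]
Step 5: x=[6.9538] v=[-0.9680]
Step 6: x=[6.8962] v=[-1.1528]
Step 7: x=[6.8296] v=[-1.3329]
Step 8: x=[6.7542] v=[-1.5075]
Step 9: x=[6.6704] v=[-1.6759]
Step 10: x=[6.5785] v=[-1.8375]
Step 11: x=[6.4789] v=[-1.9915]
Step 12: x=[6.3720] v=[-2.1374]
Step 13: x=[6.2583] v=[-2.2745]
Step 14: x=[6.1382] v=[-2.4023]
Step 15: x=[6.0122] v=[-2.5202]
Step 16: x=[5.8808] v=[-2.6278]
Step 17: x=[5.7446] v=[-2.7246]
Step 18: x=[5.6041] v=[-2.8103]
Step 19: x=[5.4599] v=[-2.8844]
Step 20: x=[5.3126] v=[-2.9467]
Step 21: x=[5.1628] v=[-2.9969]
Step 22: x=[5.0111] v=[-3.0349]
Step 23: x=[4.8581] v=[-3.0604]
Step 24: x=[4.7044] v=[-3.0734]
Step 25: x=[4.5507] v=[-3.0738]
Step 26: x=[4.3976] v=[-3.0616]
Step 27: x=[4.2458] v=[-3.0368]
Step 28: x=[4.0958] v=[-2.9996]
Step 29: x=[3.9483] v=[-2.9501]
Step 30: x=[3.8039] v=[-2.8885]
Step 31: x=[3.6632] v=[-2.8150]
Step 32: x=[3.5267] v=[-2.7300]
Step 33: x=[3.3950] v=[-2.6338]
Step 34: x=[3.2687] v=[-2.5268]
Step 35: x=[3.1482] v=[-2.4094]
Step 36: x=[3.0341] v=[-2.2822]
Step 37: x=[2.9268] v=[-2.1456]
Step 38: x=[2.8268] v=[-2.0002]
Step 39: x=[2.7345] v=[-1.8466]
Step 40: x=[2.6502] v=[-1.6854]
Step 41: x=[2.5743] v=[-1.5173]
Step 42: x=[2.5072] v=[-1.3430]
Step 43: x=[2.4490] v=[-1.1632]
Step 44: x=[2.4001] v=[-0.9786]
Step 45: x=[2.3606] v=[-0.7900]
Step 46: x=[2.3307] v=[-0.5982]
Step 47: x=[2.3105] v=[-0.4039]
Step 48: x=[2.3001] v=[-0.2080]
Step 49: x=[2.2995] v=[-0.0112]
Step 50: x=[2.3088] v=[0.1856]
First v>=0 after going negative at step 50, time=2.5000

Answer: 2.5000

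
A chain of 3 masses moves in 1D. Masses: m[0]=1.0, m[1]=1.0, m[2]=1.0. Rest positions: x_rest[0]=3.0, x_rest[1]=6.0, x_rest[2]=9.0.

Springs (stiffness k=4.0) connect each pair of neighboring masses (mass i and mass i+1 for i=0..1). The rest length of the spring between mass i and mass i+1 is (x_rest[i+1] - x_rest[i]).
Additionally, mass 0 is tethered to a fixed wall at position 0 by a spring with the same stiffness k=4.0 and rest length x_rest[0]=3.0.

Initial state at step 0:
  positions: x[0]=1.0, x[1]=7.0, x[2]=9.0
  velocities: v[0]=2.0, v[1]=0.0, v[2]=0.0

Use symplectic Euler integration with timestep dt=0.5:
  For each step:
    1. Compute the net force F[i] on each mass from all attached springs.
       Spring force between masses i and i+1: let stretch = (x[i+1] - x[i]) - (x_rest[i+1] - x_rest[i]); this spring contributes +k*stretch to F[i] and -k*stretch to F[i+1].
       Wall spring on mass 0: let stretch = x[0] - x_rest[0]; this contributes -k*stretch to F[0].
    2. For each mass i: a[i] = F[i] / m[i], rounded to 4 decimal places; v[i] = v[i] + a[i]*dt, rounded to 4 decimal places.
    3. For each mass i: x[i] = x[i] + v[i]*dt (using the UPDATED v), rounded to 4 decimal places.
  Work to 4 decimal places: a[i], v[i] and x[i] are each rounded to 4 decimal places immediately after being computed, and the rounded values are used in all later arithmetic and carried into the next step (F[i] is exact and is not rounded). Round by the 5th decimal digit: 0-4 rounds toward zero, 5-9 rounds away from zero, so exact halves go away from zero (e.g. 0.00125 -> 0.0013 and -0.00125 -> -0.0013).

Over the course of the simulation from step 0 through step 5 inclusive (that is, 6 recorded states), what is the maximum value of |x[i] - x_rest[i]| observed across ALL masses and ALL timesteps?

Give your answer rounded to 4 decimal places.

Step 0: x=[1.0000 7.0000 9.0000] v=[2.0000 0.0000 0.0000]
Step 1: x=[7.0000 3.0000 10.0000] v=[12.0000 -8.0000 2.0000]
Step 2: x=[2.0000 10.0000 7.0000] v=[-10.0000 14.0000 -6.0000]
Step 3: x=[3.0000 6.0000 10.0000] v=[2.0000 -8.0000 6.0000]
Step 4: x=[4.0000 3.0000 12.0000] v=[2.0000 -6.0000 4.0000]
Step 5: x=[0.0000 10.0000 8.0000] v=[-8.0000 14.0000 -8.0000]
Max displacement = 4.0000

Answer: 4.0000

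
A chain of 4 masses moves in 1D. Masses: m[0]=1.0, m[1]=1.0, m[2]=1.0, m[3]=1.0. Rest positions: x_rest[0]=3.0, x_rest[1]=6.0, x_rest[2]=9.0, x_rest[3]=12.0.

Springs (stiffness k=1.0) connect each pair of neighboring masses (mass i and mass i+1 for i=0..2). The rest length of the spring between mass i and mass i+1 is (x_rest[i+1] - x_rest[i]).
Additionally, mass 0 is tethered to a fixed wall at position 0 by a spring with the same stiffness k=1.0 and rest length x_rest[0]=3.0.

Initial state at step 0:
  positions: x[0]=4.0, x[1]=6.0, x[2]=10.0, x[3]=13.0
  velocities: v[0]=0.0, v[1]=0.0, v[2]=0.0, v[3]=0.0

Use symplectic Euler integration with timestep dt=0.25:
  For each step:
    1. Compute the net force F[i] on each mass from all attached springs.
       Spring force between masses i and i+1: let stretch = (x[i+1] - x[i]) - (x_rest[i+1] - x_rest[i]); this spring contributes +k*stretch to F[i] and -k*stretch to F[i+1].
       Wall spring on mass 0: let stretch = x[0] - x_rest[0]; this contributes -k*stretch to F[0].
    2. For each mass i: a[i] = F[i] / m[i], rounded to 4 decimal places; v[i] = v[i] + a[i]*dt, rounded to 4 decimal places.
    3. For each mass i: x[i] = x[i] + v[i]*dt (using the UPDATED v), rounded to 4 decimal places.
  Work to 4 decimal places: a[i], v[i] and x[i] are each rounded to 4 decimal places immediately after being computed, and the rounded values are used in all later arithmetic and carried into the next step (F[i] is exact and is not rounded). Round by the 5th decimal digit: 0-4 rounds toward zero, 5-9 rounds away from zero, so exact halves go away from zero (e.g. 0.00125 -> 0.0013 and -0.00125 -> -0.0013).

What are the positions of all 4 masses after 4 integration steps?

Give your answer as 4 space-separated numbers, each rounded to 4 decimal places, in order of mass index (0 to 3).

Step 0: x=[4.0000 6.0000 10.0000 13.0000] v=[0.0000 0.0000 0.0000 0.0000]
Step 1: x=[3.8750 6.1250 9.9375 13.0000] v=[-0.5000 0.5000 -0.2500 0.0000]
Step 2: x=[3.6484 6.3477 9.8281 12.9961] v=[-0.9063 0.8906 -0.4375 -0.0156]
Step 3: x=[3.3625 6.6192 9.6992 12.9817] v=[-1.1436 1.0859 -0.5156 -0.0576]
Step 4: x=[3.0700 6.8796 9.5830 12.9497] v=[-1.1701 1.0417 -0.4650 -0.1282]

Answer: 3.0700 6.8796 9.5830 12.9497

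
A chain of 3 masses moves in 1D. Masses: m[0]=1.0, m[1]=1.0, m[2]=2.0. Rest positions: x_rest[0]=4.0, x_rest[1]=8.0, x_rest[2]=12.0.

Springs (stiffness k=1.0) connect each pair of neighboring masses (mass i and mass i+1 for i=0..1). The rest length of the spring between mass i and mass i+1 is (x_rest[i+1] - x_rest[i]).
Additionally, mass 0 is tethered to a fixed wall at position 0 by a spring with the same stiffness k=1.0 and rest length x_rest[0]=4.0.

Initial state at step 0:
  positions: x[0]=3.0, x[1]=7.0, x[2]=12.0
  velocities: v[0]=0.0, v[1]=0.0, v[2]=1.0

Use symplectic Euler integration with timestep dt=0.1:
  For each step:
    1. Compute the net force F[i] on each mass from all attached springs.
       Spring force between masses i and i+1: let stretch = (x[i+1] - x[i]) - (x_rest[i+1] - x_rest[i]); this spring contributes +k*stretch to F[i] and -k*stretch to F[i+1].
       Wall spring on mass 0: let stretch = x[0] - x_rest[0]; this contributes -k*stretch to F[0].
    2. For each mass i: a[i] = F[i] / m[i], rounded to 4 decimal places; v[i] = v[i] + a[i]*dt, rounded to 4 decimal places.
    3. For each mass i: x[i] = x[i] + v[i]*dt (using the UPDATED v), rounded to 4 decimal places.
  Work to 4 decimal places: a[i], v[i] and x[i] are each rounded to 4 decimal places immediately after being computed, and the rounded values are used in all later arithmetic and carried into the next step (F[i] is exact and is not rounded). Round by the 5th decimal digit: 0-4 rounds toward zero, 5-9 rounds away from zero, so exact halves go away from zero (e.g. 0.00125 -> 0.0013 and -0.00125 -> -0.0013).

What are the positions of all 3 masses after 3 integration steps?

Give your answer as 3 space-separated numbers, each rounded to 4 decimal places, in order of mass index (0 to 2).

Step 0: x=[3.0000 7.0000 12.0000] v=[0.0000 0.0000 1.0000]
Step 1: x=[3.0100 7.0100 12.0950] v=[0.1000 0.1000 0.9500]
Step 2: x=[3.0299 7.0309 12.1846] v=[0.1990 0.2085 0.8958]
Step 3: x=[3.0595 7.0633 12.2684] v=[0.2961 0.3238 0.8381]

Answer: 3.0595 7.0633 12.2684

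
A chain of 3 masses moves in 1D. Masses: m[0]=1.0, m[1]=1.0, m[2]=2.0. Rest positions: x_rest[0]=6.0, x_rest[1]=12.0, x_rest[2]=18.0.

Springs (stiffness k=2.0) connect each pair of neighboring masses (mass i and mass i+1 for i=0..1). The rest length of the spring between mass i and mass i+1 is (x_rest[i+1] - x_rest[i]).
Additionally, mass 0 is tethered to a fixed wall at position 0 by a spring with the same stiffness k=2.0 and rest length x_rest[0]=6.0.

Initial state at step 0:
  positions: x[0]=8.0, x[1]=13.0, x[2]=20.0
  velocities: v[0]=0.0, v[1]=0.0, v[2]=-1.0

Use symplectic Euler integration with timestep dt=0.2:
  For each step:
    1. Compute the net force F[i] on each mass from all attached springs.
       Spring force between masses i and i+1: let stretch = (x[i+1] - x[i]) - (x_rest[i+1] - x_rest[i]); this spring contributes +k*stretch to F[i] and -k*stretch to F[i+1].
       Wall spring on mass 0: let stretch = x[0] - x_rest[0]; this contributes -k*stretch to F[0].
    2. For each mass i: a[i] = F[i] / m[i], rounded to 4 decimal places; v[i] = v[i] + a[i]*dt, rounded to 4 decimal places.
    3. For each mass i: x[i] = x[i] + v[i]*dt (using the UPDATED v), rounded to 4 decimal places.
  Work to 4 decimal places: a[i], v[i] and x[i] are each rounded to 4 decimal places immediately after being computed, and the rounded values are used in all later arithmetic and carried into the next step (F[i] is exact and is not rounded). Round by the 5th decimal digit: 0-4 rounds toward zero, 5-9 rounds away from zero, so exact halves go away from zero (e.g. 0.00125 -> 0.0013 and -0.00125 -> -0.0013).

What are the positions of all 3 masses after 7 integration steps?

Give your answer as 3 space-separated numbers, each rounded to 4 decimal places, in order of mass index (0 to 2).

Answer: 5.5282 13.0048 18.4502

Derivation:
Step 0: x=[8.0000 13.0000 20.0000] v=[0.0000 0.0000 -1.0000]
Step 1: x=[7.7600 13.1600 19.7600] v=[-1.2000 0.8000 -1.2000]
Step 2: x=[7.3312 13.4160 19.4960] v=[-2.1440 1.2800 -1.3200]
Step 3: x=[6.8027 13.6716 19.2288] v=[-2.6426 1.2781 -1.3360]
Step 4: x=[6.2795 13.8223 18.9793] v=[-2.6161 0.7534 -1.2474]
Step 5: x=[5.8573 13.7821 18.7635] v=[-2.1108 -0.2009 -1.0788]
Step 6: x=[5.6005 13.5064 18.5885] v=[-1.2838 -1.3783 -0.8751]
Step 7: x=[5.5282 13.0048 18.4502] v=[-0.3616 -2.5078 -0.6915]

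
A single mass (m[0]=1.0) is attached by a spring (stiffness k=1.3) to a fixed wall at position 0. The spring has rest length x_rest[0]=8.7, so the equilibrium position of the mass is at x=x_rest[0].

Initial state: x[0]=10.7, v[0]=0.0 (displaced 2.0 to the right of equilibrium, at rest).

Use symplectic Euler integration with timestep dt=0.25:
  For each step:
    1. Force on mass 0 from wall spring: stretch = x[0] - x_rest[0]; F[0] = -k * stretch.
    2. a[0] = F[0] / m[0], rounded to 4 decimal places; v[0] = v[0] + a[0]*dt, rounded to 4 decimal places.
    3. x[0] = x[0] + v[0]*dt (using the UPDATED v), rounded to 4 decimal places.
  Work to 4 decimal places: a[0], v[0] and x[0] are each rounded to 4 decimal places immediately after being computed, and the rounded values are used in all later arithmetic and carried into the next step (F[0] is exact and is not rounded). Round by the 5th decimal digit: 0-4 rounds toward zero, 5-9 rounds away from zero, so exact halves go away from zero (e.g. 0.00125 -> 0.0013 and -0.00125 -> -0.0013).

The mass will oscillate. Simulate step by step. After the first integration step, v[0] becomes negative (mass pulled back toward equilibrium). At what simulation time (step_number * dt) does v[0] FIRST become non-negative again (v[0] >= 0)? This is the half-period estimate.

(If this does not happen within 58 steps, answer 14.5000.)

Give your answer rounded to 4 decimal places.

Step 0: x=[10.7000] v=[0.0000]
Step 1: x=[10.5375] v=[-0.6500]
Step 2: x=[10.2257] v=[-1.2472]
Step 3: x=[9.7899] v=[-1.7431]
Step 4: x=[9.2656] v=[-2.0973]
Step 5: x=[8.6953] v=[-2.2811]
Step 6: x=[8.1254] v=[-2.2796]
Step 7: x=[7.6022] v=[-2.0929]
Step 8: x=[7.1682] v=[-1.7361]
Step 9: x=[6.8586] v=[-1.2383]
Step 10: x=[6.6986] v=[-0.6399]
Step 11: x=[6.7013] v=[0.0106]
First v>=0 after going negative at step 11, time=2.7500

Answer: 2.7500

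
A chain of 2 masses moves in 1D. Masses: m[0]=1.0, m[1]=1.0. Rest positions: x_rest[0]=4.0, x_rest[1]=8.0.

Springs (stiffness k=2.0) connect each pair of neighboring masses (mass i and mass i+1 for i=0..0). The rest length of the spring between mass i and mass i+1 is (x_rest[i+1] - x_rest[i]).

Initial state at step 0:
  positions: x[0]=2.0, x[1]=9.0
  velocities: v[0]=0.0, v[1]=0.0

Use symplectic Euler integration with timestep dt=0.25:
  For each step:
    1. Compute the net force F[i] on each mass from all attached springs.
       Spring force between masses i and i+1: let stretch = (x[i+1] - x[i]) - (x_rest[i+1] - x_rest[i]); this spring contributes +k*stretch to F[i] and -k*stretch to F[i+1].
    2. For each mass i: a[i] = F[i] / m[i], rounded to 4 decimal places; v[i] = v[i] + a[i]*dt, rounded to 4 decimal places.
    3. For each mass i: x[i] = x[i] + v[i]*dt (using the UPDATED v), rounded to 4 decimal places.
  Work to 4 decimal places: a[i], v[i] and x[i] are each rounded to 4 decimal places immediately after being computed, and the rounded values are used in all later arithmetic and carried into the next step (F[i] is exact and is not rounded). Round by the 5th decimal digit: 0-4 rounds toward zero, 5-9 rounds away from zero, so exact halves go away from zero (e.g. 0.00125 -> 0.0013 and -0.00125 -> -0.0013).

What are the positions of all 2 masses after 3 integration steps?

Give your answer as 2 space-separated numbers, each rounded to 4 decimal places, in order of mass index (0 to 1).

Step 0: x=[2.0000 9.0000] v=[0.0000 0.0000]
Step 1: x=[2.3750 8.6250] v=[1.5000 -1.5000]
Step 2: x=[3.0313 7.9688] v=[2.6250 -2.6250]
Step 3: x=[3.8048 7.1954] v=[3.0938 -3.0938]

Answer: 3.8048 7.1954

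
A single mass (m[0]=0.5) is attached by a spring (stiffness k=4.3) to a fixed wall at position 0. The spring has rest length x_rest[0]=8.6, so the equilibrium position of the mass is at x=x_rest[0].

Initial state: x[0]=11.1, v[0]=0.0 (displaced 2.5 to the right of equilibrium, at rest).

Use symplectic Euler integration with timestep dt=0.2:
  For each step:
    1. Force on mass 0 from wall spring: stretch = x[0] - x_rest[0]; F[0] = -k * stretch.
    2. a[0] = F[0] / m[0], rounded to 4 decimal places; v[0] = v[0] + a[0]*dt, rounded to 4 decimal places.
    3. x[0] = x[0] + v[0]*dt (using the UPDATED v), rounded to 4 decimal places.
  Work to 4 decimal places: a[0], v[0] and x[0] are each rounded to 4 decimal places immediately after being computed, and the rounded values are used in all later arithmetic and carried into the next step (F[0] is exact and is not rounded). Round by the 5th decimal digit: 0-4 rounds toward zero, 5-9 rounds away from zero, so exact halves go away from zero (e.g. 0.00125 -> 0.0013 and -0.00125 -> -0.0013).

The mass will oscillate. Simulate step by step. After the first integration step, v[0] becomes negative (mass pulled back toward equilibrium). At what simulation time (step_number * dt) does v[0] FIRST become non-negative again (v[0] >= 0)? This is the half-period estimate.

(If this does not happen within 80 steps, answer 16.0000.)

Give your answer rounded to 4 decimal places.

Step 0: x=[11.1000] v=[0.0000]
Step 1: x=[10.2400] v=[-4.3000]
Step 2: x=[8.8158] v=[-7.1208]
Step 3: x=[7.3174] v=[-7.4920]
Step 4: x=[6.2602] v=[-5.2859]
Step 5: x=[6.0079] v=[-1.2614]
Step 6: x=[6.6473] v=[3.1970]
First v>=0 after going negative at step 6, time=1.2000

Answer: 1.2000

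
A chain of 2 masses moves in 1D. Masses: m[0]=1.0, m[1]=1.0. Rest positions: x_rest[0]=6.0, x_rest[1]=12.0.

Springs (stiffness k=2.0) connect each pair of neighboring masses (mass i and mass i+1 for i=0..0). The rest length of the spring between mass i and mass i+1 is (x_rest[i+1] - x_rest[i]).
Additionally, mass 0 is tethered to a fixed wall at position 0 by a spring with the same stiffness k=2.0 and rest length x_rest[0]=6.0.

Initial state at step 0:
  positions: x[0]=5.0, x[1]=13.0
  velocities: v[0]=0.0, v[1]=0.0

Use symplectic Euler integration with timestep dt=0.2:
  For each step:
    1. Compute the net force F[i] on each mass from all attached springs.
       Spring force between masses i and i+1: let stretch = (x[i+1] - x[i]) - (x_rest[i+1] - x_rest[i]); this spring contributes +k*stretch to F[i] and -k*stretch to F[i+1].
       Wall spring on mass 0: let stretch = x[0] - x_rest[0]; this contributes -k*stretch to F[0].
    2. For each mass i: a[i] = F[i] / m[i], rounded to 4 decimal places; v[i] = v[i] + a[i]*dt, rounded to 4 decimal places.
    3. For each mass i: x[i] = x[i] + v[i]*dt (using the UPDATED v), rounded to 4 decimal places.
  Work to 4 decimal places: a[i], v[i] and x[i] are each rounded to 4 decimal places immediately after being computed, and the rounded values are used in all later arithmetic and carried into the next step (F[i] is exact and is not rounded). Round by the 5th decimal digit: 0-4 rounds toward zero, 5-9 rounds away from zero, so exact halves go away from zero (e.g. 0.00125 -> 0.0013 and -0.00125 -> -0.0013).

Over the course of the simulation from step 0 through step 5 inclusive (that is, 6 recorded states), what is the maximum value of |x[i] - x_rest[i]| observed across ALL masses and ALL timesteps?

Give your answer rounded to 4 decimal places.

Answer: 1.0893

Derivation:
Step 0: x=[5.0000 13.0000] v=[0.0000 0.0000]
Step 1: x=[5.2400 12.8400] v=[1.2000 -0.8000]
Step 2: x=[5.6688 12.5520] v=[2.1440 -1.4400]
Step 3: x=[6.1948 12.1933] v=[2.6298 -1.7933]
Step 4: x=[6.7051 11.8348] v=[2.5513 -1.7927]
Step 5: x=[7.0893 11.5459] v=[1.9211 -1.4446]
Max displacement = 1.0893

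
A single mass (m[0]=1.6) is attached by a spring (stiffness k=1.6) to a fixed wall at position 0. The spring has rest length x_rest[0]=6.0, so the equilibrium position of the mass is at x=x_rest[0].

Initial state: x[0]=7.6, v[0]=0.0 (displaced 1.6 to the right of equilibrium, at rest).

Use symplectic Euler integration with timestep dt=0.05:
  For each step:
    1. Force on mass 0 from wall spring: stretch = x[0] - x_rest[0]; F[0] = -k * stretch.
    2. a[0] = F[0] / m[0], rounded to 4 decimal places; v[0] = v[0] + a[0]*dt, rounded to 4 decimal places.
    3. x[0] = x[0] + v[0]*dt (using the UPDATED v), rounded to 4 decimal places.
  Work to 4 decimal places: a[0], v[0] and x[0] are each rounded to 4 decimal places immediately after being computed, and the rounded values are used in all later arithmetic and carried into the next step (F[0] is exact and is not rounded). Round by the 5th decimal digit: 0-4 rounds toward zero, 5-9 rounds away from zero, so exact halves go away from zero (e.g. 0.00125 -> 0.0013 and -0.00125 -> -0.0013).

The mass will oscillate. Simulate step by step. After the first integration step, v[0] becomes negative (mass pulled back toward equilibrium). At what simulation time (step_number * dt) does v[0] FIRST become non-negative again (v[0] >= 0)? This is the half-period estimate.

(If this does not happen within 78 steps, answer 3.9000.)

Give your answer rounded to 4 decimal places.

Answer: 3.1500

Derivation:
Step 0: x=[7.6000] v=[0.0000]
Step 1: x=[7.5960] v=[-0.0800]
Step 2: x=[7.5880] v=[-0.1598]
Step 3: x=[7.5760] v=[-0.2392]
Step 4: x=[7.5601] v=[-0.3180]
Step 5: x=[7.5403] v=[-0.3960]
Step 6: x=[7.5167] v=[-0.4730]
Step 7: x=[7.4893] v=[-0.5488]
Step 8: x=[7.4581] v=[-0.6233]
Step 9: x=[7.4233] v=[-0.6962]
Step 10: x=[7.3849] v=[-0.7674]
Step 11: x=[7.3431] v=[-0.8366]
Step 12: x=[7.2979] v=[-0.9038]
Step 13: x=[7.2495] v=[-0.9687]
Step 14: x=[7.1979] v=[-1.0312]
Step 15: x=[7.1433] v=[-1.0911]
Step 16: x=[7.0859] v=[-1.1483]
Step 17: x=[7.0258] v=[-1.2026]
Step 18: x=[6.9631] v=[-1.2539]
Step 19: x=[6.8980] v=[-1.3021]
Step 20: x=[6.8307] v=[-1.3470]
Step 21: x=[6.7613] v=[-1.3885]
Step 22: x=[6.6900] v=[-1.4266]
Step 23: x=[6.6169] v=[-1.4611]
Step 24: x=[6.5423] v=[-1.4919]
Step 25: x=[6.4664] v=[-1.5190]
Step 26: x=[6.3893] v=[-1.5423]
Step 27: x=[6.3112] v=[-1.5618]
Step 28: x=[6.2323] v=[-1.5774]
Step 29: x=[6.1529] v=[-1.5890]
Step 30: x=[6.0731] v=[-1.5966]
Step 31: x=[5.9931] v=[-1.6003]
Step 32: x=[5.9131] v=[-1.6000]
Step 33: x=[5.8333] v=[-1.5957]
Step 34: x=[5.7539] v=[-1.5874]
Step 35: x=[5.6751] v=[-1.5751]
Step 36: x=[5.5972] v=[-1.5589]
Step 37: x=[5.5203] v=[-1.5388]
Step 38: x=[5.4446] v=[-1.5148]
Step 39: x=[5.3703] v=[-1.4870]
Step 40: x=[5.2975] v=[-1.4555]
Step 41: x=[5.2265] v=[-1.4204]
Step 42: x=[5.1574] v=[-1.3817]
Step 43: x=[5.0904] v=[-1.3396]
Step 44: x=[5.0257] v=[-1.2941]
Step 45: x=[4.9634] v=[-1.2454]
Step 46: x=[4.9037] v=[-1.1936]
Step 47: x=[4.8468] v=[-1.1388]
Step 48: x=[4.7927] v=[-1.0811]
Step 49: x=[4.7417] v=[-1.0207]
Step 50: x=[4.6938] v=[-0.9578]
Step 51: x=[4.6492] v=[-0.8925]
Step 52: x=[4.6080] v=[-0.8250]
Step 53: x=[4.5702] v=[-0.7554]
Step 54: x=[4.5360] v=[-0.6839]
Step 55: x=[4.5055] v=[-0.6107]
Step 56: x=[4.4787] v=[-0.5360]
Step 57: x=[4.4557] v=[-0.4599]
Step 58: x=[4.4366] v=[-0.3827]
Step 59: x=[4.4214] v=[-0.3045]
Step 60: x=[4.4101] v=[-0.2256]
Step 61: x=[4.4028] v=[-0.1461]
Step 62: x=[4.3995] v=[-0.0662]
Step 63: x=[4.4002] v=[0.0138]
First v>=0 after going negative at step 63, time=3.1500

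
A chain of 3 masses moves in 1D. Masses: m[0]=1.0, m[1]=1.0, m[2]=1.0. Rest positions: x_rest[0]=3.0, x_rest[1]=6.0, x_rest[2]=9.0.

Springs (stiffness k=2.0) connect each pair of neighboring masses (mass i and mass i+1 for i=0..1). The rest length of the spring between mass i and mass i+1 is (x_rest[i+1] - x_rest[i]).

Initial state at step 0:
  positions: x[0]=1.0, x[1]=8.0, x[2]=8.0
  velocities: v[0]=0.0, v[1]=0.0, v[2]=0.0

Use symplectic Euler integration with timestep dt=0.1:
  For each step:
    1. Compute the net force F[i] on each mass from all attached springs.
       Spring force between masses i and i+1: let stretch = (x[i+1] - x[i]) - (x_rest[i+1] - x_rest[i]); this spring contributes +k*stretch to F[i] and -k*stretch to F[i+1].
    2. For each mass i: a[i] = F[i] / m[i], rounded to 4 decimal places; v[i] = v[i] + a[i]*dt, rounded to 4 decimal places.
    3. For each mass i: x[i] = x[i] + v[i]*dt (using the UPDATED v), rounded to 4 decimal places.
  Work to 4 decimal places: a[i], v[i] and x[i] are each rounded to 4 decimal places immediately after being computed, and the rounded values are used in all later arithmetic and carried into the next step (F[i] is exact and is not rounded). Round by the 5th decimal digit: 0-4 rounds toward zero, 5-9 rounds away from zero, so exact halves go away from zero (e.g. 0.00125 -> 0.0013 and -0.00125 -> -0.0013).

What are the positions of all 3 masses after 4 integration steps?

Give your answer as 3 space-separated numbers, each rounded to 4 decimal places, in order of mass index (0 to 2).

Step 0: x=[1.0000 8.0000 8.0000] v=[0.0000 0.0000 0.0000]
Step 1: x=[1.0800 7.8600 8.0600] v=[0.8000 -1.4000 0.6000]
Step 2: x=[1.2356 7.5884 8.1760] v=[1.5560 -2.7160 1.1600]
Step 3: x=[1.4583 7.2015 8.3403] v=[2.2266 -3.8690 1.6425]
Step 4: x=[1.7358 6.7225 8.5418] v=[2.7752 -4.7899 2.0147]

Answer: 1.7358 6.7225 8.5418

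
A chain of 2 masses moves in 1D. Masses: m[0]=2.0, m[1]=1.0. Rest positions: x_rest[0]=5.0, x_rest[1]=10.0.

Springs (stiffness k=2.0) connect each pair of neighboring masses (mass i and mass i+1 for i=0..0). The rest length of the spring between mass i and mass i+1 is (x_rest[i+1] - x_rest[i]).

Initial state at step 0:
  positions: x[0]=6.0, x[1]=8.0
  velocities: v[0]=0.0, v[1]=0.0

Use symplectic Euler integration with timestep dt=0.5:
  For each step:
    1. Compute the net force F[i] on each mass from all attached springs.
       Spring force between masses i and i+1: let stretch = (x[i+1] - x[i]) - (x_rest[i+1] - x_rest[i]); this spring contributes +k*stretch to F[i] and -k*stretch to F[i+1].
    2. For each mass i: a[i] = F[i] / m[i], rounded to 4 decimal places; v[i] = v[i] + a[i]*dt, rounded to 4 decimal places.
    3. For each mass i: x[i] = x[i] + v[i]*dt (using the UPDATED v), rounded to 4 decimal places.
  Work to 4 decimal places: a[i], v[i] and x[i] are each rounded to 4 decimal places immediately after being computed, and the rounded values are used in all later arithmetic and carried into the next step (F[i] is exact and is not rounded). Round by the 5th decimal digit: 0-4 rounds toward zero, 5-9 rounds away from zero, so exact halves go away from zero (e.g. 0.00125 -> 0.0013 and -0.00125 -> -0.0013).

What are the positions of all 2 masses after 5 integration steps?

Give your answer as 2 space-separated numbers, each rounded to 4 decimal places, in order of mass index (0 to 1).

Step 0: x=[6.0000 8.0000] v=[0.0000 0.0000]
Step 1: x=[5.2500 9.5000] v=[-1.5000 3.0000]
Step 2: x=[4.3125 11.3750] v=[-1.8750 3.7500]
Step 3: x=[3.8906 12.2188] v=[-0.8438 1.6875]
Step 4: x=[4.3008 11.3985] v=[0.8203 -1.6407]
Step 5: x=[5.2354 9.5293] v=[1.8692 -3.7384]

Answer: 5.2354 9.5293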